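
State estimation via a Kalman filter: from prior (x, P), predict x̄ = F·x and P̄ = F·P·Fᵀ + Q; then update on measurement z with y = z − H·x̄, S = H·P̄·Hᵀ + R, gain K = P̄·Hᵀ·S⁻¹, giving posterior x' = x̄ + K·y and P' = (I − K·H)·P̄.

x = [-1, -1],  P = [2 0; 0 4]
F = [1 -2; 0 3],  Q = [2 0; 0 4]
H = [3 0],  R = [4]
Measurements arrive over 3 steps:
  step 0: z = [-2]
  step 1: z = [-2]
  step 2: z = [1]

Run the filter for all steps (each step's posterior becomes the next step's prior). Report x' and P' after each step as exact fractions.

step 0: x' = [-29/46, -24/23], P' = [10/23 -12/23; -12/23 272/23]
step 1: x' = [-3509/5410, -999/5410], P' = [1192/2705 -1668/2705; -1668/2705 26552/2705]
step 2: x' = [177712/543079, -1507689/1086158], P' = [238964/543079 -328632/543079; -328632/543079 5233180/543079]

step 0: x̄ = F·x = [1, -3]
step 0: P̄ = F·P·Fᵀ + Q = [20 -24; -24 40]
step 0: y = z − H·x̄ = [-5]
step 0: S = H·P̄·Hᵀ + R = [184]
step 0: K = P̄·Hᵀ·S⁻¹ = [15/46; -9/23]
step 0: x' = x̄ + K·y = [-29/46, -24/23]
step 0: P' = (I − K·H)·P̄ = [10/23 -12/23; -12/23 272/23]
step 1: x̄ = F·x = [67/46, -72/23]
step 1: P̄ = F·P·Fᵀ + Q = [1192/23 -1668/23; -1668/23 2540/23]
step 1: y = z − H·x̄ = [-293/46]
step 1: S = H·P̄·Hᵀ + R = [10820/23]
step 1: K = P̄·Hᵀ·S⁻¹ = [894/2705; -1251/2705]
step 1: x' = x̄ + K·y = [-3509/5410, -999/5410]
step 1: P' = (I − K·H)·P̄ = [1192/2705 -1668/2705; -1668/2705 26552/2705]
step 2: x̄ = F·x = [-1511/5410, -2997/5410]
step 2: P̄ = F·P·Fᵀ + Q = [119482/2705 -164316/2705; -164316/2705 249788/2705]
step 2: y = z − H·x̄ = [9943/5410]
step 2: S = H·P̄·Hᵀ + R = [1086158/2705]
step 2: K = P̄·Hᵀ·S⁻¹ = [179223/543079; -246474/543079]
step 2: x' = x̄ + K·y = [177712/543079, -1507689/1086158]
step 2: P' = (I − K·H)·P̄ = [238964/543079 -328632/543079; -328632/543079 5233180/543079]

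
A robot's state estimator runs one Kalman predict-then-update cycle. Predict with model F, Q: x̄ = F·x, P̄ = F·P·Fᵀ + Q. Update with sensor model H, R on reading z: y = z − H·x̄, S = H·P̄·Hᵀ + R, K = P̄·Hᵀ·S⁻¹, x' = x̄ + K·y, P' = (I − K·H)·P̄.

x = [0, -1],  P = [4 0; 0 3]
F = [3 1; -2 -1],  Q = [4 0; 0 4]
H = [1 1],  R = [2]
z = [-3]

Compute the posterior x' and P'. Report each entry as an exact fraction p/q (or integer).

x̄ = F·x = [-1, 1]
P̄ = F·P·Fᵀ + Q = [43 -27; -27 23]
y = z − H·x̄ = [-3]
S = H·P̄·Hᵀ + R = [14]
K = P̄·Hᵀ·S⁻¹ = [8/7; -2/7]
x' = x̄ + K·y = [-31/7, 13/7]
P' = (I − K·H)·P̄ = [173/7 -157/7; -157/7 153/7]

x' = [-31/7, 13/7]
P' = [173/7 -157/7; -157/7 153/7]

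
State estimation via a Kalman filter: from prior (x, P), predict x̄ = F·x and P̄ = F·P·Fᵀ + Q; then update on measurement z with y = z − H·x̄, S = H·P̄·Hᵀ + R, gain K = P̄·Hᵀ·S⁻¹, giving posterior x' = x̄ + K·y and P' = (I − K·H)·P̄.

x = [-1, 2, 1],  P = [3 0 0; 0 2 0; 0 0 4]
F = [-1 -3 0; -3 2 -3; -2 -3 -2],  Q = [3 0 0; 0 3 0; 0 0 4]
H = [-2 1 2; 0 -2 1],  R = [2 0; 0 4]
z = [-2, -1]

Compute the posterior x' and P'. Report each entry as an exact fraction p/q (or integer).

x̄ = F·x = [-5, 4, -6]
P̄ = F·P·Fᵀ + Q = [24 -3 24; -3 74 30; 24 30 50]
y = z − H·x̄ = [-4, 13]
S = H·P̄·Hᵀ + R = [312 -198; -198 230]
K = P̄·Hᵀ·S⁻¹ = [875/5426 1461/5426; 2209/8139 -758/2713; 4220/8139 1093/2713]
x' = x̄ + K·y = [-11637/5426, -5842/8139, -23087/8139]
P' = (I − K·H)·P̄ = [89019/5426 16810/2713 36542/2713; 16810/2713 24694/8139 40292/8139; 36542/2713 40292/8139 93700/8139]

x' = [-11637/5426, -5842/8139, -23087/8139]
P' = [89019/5426 16810/2713 36542/2713; 16810/2713 24694/8139 40292/8139; 36542/2713 40292/8139 93700/8139]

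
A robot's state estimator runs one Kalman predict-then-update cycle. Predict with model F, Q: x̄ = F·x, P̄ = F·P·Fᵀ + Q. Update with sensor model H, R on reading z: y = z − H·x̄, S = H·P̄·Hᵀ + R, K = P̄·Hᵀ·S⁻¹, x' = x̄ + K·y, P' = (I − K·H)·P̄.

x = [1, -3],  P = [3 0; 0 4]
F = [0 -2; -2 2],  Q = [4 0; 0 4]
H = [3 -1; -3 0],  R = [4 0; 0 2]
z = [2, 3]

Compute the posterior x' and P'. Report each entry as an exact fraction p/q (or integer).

x' = [-17/20, -21/5]
P' = [29/150 34/75; 34/75 328/75]

x̄ = F·x = [6, -8]
P̄ = F·P·Fᵀ + Q = [20 -16; -16 32]
y = z − H·x̄ = [-24, 21]
S = H·P̄·Hᵀ + R = [312 -228; -228 182]
K = P̄·Hᵀ·S⁻¹ = [19/600 -29/100; -113/150 -17/25]
x' = x̄ + K·y = [-17/20, -21/5]
P' = (I − K·H)·P̄ = [29/150 34/75; 34/75 328/75]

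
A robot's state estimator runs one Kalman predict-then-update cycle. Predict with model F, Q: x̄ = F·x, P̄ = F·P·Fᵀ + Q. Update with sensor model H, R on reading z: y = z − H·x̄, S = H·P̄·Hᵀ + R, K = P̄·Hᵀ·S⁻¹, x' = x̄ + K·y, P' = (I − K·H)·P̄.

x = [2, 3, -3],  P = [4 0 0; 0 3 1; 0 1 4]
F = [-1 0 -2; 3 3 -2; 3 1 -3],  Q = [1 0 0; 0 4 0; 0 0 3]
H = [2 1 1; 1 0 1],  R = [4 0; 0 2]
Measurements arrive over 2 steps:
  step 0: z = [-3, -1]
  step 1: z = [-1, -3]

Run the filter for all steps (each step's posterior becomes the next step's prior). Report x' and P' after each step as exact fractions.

step 0: x' = [-1129/1195, 3383/3585, -2764/3585], P' = [14522/1195 -16288/1195 -13356/1195; -16288/1195 69116/3585 41312/3585; -13356/1195 41312/3585 42224/3585]
step 1: x' = [120992084/78049821, 7530848/26016607, -116172255/26016607], P' = [164431864/78049821 -45596042/26016607 -53577778/26016607; -45596042/26016607 167412610/26016607 3244578/26016607; -53577778/26016607 3244578/26016607 99546662/26016607]

step 0: x̄ = F·x = [4, 21, 18]
step 0: P̄ = F·P·Fᵀ + Q = [21 -2 10; -2 71 58; 10 58 72]
step 0: y = z − H·x̄ = [-50, -23]
step 0: S = H·P̄·Hᵀ + R = [379 200; 200 115]
step 0: K = P̄·Hᵀ·S⁻¹ = [-30/239 583/1195; 635/717 -3776/3585; 170/717 1078/3585]
step 0: x' = x̄ + K·y = [-1129/1195, 3383/3585, -2764/3585]
step 0: P' = (I − K·H)·P̄ = [14522/1195 -16288/1195 -13356/1195; -16288/1195 69116/3585 41312/3585; -13356/1195 41312/3585 42224/3585]
step 1: x̄ = F·x = [1783/717, 5516/3585, 1514/3585]
step 1: P̄ = F·P·Fᵀ + Q = [11155/717 19438/717 41818/717; 19438/717 302894/3585 413006/3585; 41818/717 413006/3585 1032149/3585]
step 1: y = z − H·x̄ = [-5689/717, -21184/3585]
step 1: S = H·P̄·Hᵀ + R = [724723/717 456233/717; 456233/717 1513274/3585]
step 1: K = P̄·Hᵀ·S⁻¹ = [7835567/78049821 1849265/78049821; 19866276/26016607 -21175732/26016607; -1091079/26016607 22984442/26016607]
step 1: x' = x̄ + K·y = [120992084/78049821, 7530848/26016607, -116172255/26016607]
step 1: P' = (I − K·H)·P̄ = [164431864/78049821 -45596042/26016607 -53577778/26016607; -45596042/26016607 167412610/26016607 3244578/26016607; -53577778/26016607 3244578/26016607 99546662/26016607]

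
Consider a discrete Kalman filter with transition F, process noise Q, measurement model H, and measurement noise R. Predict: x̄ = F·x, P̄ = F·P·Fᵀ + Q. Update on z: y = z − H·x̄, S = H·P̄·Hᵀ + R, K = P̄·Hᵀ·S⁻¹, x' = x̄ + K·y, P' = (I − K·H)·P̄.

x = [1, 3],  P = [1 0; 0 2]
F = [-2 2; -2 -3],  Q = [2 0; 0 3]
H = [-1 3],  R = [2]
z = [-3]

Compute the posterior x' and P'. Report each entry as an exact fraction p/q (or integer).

x̄ = F·x = [4, -11]
P̄ = F·P·Fᵀ + Q = [14 -8; -8 25]
y = z − H·x̄ = [34]
S = H·P̄·Hᵀ + R = [289]
K = P̄·Hᵀ·S⁻¹ = [-38/289; 83/289]
x' = x̄ + K·y = [-8/17, -21/17]
P' = (I − K·H)·P̄ = [2602/289 842/289; 842/289 336/289]

x' = [-8/17, -21/17]
P' = [2602/289 842/289; 842/289 336/289]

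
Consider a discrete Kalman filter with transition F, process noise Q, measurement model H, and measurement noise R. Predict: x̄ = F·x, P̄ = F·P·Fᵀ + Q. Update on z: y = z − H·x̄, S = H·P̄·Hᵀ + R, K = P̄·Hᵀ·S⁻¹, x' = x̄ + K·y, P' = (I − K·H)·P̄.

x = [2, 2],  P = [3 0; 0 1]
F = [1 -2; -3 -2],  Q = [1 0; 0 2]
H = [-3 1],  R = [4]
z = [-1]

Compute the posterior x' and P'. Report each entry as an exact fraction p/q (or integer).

x̄ = F·x = [-2, -10]
P̄ = F·P·Fᵀ + Q = [8 -5; -5 33]
y = z − H·x̄ = [3]
S = H·P̄·Hᵀ + R = [139]
K = P̄·Hᵀ·S⁻¹ = [-29/139; 48/139]
x' = x̄ + K·y = [-365/139, -1246/139]
P' = (I − K·H)·P̄ = [271/139 697/139; 697/139 2283/139]

x' = [-365/139, -1246/139]
P' = [271/139 697/139; 697/139 2283/139]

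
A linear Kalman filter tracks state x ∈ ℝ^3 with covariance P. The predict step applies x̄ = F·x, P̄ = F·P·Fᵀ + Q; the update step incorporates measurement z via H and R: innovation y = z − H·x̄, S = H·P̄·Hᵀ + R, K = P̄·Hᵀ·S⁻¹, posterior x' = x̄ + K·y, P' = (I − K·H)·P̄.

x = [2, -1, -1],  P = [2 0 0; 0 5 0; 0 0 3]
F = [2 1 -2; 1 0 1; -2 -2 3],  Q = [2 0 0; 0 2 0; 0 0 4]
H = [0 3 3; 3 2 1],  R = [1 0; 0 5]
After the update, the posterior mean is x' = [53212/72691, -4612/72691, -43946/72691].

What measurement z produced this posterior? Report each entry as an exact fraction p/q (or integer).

x̄ = F·x = [5, 1, -5]
P̄ = F·P·Fᵀ + Q = [27 -2 -36; -2 7 5; -36 5 59]
S = H·P̄·Hᵀ + R = [685 -78; -78 115]
K = P̄·Hᵀ·S⁻¹ = [-9912/72691 19193/72691; 5154/72691 11713/72691; 19038/72691 -11739/72691]
x' − x̄ = [-310243/72691, -77303/72691, 319509/72691] = K·y
y = (KᵀK)⁻¹·Kᵀ·(x' − x̄) = [10, -11]
z = y + H·x̄ = [10, -11] + [-12, 12] = [-2, 1]

z = [-2, 1]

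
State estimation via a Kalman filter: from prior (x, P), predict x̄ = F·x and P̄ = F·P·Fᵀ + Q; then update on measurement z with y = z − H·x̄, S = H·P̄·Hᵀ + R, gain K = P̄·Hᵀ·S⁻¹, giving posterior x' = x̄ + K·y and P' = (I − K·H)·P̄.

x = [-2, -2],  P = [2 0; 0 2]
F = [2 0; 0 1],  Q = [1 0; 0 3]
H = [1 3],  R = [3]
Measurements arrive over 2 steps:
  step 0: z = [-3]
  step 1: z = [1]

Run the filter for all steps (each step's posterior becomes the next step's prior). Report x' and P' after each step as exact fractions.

step 0: x' = [-55/19, -3/19], P' = [144/19 -45/19; -45/19 20/19]
step 1: x' = [-20/7, 39/35], P' = [3930/161 -1245/161; -1245/161 2216/805]

step 0: x̄ = F·x = [-4, -2]
step 0: P̄ = F·P·Fᵀ + Q = [9 0; 0 5]
step 0: y = z − H·x̄ = [7]
step 0: S = H·P̄·Hᵀ + R = [57]
step 0: K = P̄·Hᵀ·S⁻¹ = [3/19; 5/19]
step 0: x' = x̄ + K·y = [-55/19, -3/19]
step 0: P' = (I − K·H)·P̄ = [144/19 -45/19; -45/19 20/19]
step 1: x̄ = F·x = [-110/19, -3/19]
step 1: P̄ = F·P·Fᵀ + Q = [595/19 -90/19; -90/19 77/19]
step 1: y = z − H·x̄ = [138/19]
step 1: S = H·P̄·Hᵀ + R = [805/19]
step 1: K = P̄·Hᵀ·S⁻¹ = [65/161; 141/805]
step 1: x' = x̄ + K·y = [-20/7, 39/35]
step 1: P' = (I − K·H)·P̄ = [3930/161 -1245/161; -1245/161 2216/805]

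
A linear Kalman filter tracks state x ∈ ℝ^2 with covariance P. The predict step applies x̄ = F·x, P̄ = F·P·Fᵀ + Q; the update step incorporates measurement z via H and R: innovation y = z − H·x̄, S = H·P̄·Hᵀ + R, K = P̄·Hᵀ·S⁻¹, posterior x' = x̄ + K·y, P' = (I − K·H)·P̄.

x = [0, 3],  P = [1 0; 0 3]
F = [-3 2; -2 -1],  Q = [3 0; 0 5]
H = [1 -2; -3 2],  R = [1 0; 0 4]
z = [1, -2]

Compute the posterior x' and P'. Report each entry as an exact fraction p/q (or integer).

x' = [750/1291, -309/1291]
P' = [1464/1291 1008/1291; 1008/1291 948/1291]

x̄ = F·x = [6, -3]
P̄ = F·P·Fᵀ + Q = [24 0; 0 12]
y = z − H·x̄ = [-11, 22]
S = H·P̄·Hᵀ + R = [73 -120; -120 268]
K = P̄·Hᵀ·S⁻¹ = [-552/1291 -594/1291; -888/1291 -282/1291]
x' = x̄ + K·y = [750/1291, -309/1291]
P' = (I − K·H)·P̄ = [1464/1291 1008/1291; 1008/1291 948/1291]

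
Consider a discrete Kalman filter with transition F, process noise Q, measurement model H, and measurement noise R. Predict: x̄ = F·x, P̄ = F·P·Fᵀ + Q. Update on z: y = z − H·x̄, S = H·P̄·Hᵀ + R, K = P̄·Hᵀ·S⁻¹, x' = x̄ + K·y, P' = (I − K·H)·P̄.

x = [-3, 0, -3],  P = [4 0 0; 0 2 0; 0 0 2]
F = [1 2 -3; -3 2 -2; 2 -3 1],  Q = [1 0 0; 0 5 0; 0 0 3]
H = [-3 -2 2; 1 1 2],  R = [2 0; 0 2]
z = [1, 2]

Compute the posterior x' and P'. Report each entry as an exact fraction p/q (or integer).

x' = [-1899/887, 239581/73621, 35783/73621]
P' = [8130/887 -10558/887 1534/887; -10558/887 1169344/73621 -158208/73621; 1534/887 -158208/73621 43619/73621]

x̄ = F·x = [6, 15, -9]
P̄ = F·P·Fᵀ + Q = [31 8 -10; 8 57 -40; -10 -40 39]
y = z − H·x̄ = [67, -1]
S = H·P̄·Hᵀ + R = [1201 29; 29 62]
K = P̄·Hᵀ·S⁻¹ = [-103/887 320/887; -13081/73621 -11693/73621; 10844/73621 28176/73621]
x' = x̄ + K·y = [-1899/887, 239581/73621, 35783/73621]
P' = (I − K·H)·P̄ = [8130/887 -10558/887 1534/887; -10558/887 1169344/73621 -158208/73621; 1534/887 -158208/73621 43619/73621]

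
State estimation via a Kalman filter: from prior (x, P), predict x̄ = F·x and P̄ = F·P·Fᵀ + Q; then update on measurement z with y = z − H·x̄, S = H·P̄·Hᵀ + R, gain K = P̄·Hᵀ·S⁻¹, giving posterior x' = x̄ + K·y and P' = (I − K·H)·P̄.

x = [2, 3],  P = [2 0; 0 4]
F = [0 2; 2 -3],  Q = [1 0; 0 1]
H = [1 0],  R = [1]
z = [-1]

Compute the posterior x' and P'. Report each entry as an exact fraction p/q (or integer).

x̄ = F·x = [6, -5]
P̄ = F·P·Fᵀ + Q = [17 -24; -24 45]
y = z − H·x̄ = [-7]
S = H·P̄·Hᵀ + R = [18]
K = P̄·Hᵀ·S⁻¹ = [17/18; -4/3]
x' = x̄ + K·y = [-11/18, 13/3]
P' = (I − K·H)·P̄ = [17/18 -4/3; -4/3 13]

x' = [-11/18, 13/3]
P' = [17/18 -4/3; -4/3 13]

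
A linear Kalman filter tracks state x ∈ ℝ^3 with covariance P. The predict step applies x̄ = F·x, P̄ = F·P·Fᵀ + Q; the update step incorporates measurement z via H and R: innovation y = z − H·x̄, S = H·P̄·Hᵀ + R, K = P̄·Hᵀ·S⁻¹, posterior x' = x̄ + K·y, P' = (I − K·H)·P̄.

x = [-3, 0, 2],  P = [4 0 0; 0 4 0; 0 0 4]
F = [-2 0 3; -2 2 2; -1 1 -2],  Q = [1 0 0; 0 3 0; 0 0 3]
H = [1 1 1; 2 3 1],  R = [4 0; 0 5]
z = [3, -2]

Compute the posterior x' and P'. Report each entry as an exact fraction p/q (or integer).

x̄ = F·x = [12, 10, -1]
P̄ = F·P·Fᵀ + Q = [53 40 -16; 40 51 0; -16 0 27]
y = z − H·x̄ = [-18, -55]
S = H·P̄·Hᵀ + R = [183 438; 438 1119]
K = P̄·Hᵀ·S⁻¹ = [-1939/4311 1568/4311; -25/1437 103/479; 537/479 -637/1437]
x' = x̄ + K·y = [394/4311, -725/479, 4600/1437]
P' = (I − K·H)·P̄ = [48506/4311 -5485/1437 -4423/479; -5485/1437 3565/1437 1820/1437; -4423/479 1820/1437 17893/1437]

x' = [394/4311, -725/479, 4600/1437]
P' = [48506/4311 -5485/1437 -4423/479; -5485/1437 3565/1437 1820/1437; -4423/479 1820/1437 17893/1437]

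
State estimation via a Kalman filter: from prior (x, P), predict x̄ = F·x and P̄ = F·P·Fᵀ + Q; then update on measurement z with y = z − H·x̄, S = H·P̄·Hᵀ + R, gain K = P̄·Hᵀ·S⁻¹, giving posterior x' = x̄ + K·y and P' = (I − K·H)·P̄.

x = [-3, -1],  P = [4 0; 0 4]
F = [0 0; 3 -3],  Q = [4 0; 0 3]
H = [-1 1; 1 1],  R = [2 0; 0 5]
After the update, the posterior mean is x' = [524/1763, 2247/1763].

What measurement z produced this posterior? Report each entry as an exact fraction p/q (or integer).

x̄ = F·x = [0, -6]
P̄ = F·P·Fᵀ + Q = [4 0; 0 75]
S = H·P̄·Hᵀ + R = [81 71; 71 84]
K = P̄·Hᵀ·S⁻¹ = [-620/1763 608/1763; 975/1763 750/1763]
x' − x̄ = [524/1763, 12825/1763] = K·y
y = (KᵀK)⁻¹·Kᵀ·(x' − x̄) = [7, 8]
z = y + H·x̄ = [7, 8] + [-6, -6] = [1, 2]

z = [1, 2]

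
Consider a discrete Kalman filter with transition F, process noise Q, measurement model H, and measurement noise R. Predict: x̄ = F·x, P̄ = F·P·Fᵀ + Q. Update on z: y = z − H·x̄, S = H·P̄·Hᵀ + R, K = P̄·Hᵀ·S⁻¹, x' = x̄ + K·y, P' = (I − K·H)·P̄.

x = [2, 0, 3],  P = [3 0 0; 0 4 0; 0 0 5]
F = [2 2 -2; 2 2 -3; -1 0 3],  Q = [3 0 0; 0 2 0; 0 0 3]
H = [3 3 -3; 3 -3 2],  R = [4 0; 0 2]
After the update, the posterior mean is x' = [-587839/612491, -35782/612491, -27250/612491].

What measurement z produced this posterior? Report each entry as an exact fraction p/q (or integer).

x̄ = F·x = [-2, -5, 7]
P̄ = F·P·Fᵀ + Q = [51 58 -36; 58 75 -51; -36 -51 51]
S = H·P̄·Hᵀ + R = [4207 -1179; -1179 476]
K = P̄·Hᵀ·S⁻¹ = [97413/612491 121614/612491; 82365/612491 7137/612491; -23751/612491 130323/612491]
x' − x̄ = [637143/612491, 3026673/612491, -4314687/612491] = K·y
y = (KᵀK)⁻¹·Kᵀ·(x' − x̄) = [39, -26]
z = y + H·x̄ = [39, -26] + [-42, 23] = [-3, -3]

z = [-3, -3]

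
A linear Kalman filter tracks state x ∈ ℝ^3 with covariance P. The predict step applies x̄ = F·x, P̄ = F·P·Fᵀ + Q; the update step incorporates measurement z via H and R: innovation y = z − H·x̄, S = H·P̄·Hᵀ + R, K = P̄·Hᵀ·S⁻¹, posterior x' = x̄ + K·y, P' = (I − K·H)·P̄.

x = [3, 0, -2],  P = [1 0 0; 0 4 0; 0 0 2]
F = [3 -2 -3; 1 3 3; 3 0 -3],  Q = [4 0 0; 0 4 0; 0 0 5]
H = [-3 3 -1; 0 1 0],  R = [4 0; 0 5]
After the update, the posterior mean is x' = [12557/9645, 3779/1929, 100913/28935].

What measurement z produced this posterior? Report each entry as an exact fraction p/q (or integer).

x̄ = F·x = [15, -3, 15]
P̄ = F·P·Fᵀ + Q = [47 -39 27; -39 59 -15; 27 -15 32]
S = H·P̄·Hᵀ + R = [1944 309; 309 64]
K = P̄·Hᵀ·S⁻¹ = [-2063/9645 1361/3215; 103/1929 427/643; -5477/28935 6554/9645]
x' − x̄ = [-132118/9645, 9566/1929, -333112/28935] = K·y
y = (KᵀK)⁻¹·Kᵀ·(x' − x̄) = [68, 2]
z = y + H·x̄ = [68, 2] + [-69, -3] = [-1, -1]

z = [-1, -1]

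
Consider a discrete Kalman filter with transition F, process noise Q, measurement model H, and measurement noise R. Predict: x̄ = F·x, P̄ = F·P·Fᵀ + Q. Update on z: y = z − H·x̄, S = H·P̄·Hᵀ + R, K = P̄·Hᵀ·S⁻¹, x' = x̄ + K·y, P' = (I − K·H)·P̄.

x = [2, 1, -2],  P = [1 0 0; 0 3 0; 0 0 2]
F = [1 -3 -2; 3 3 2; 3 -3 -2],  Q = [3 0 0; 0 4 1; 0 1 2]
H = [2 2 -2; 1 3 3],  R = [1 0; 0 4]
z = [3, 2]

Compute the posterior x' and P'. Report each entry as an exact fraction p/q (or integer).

x̄ = F·x = [3, 5, 7]
P̄ = F·P·Fᵀ + Q = [39 -32 38; -32 48 -25; 38 -25 46]
y = z − H·x̄ = [1, -37]
S = H·P̄·Hᵀ + R = [173 -14; -14 475]
K = P̄·Hᵀ·S⁻¹ = [-28652/81979 8993/81979; 39468/81979 7549/81979; -29936/81979 16549/81979]
x' = x̄ + K·y = [-115456/81979, 170050/81979, -68396/81979]
P' = (I − K·H)·P̄ = [908156/81979 -606605/81979 315877/81979; -606605/81979 419303/81979 -207036/81979; 315877/81979 -207036/81979 123809/81979]

x' = [-115456/81979, 170050/81979, -68396/81979]
P' = [908156/81979 -606605/81979 315877/81979; -606605/81979 419303/81979 -207036/81979; 315877/81979 -207036/81979 123809/81979]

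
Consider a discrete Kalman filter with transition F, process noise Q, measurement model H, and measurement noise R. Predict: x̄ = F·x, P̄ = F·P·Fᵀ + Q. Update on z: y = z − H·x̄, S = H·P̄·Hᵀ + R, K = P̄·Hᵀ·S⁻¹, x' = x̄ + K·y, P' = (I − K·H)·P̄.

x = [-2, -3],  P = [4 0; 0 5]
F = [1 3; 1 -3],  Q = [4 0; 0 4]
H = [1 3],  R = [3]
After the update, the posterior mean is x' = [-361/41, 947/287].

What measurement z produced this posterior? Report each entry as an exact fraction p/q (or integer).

z = [1]

x̄ = F·x = [-11, 7]
P̄ = F·P·Fᵀ + Q = [53 -41; -41 53]
S = H·P̄·Hᵀ + R = [287]
K = P̄·Hᵀ·S⁻¹ = [-10/41; 118/287]
x' − x̄ = [90/41, -1062/287] = K·y
y = (KᵀK)⁻¹·Kᵀ·(x' − x̄) = [-9]
z = y + H·x̄ = [-9] + [10] = [1]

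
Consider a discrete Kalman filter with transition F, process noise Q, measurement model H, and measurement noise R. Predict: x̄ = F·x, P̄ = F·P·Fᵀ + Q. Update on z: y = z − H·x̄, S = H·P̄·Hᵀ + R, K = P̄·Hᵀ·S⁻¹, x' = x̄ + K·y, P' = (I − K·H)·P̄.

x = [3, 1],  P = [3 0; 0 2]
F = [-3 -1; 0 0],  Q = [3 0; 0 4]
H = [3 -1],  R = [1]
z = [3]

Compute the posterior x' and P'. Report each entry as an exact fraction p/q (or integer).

x̄ = F·x = [-10, 0]
P̄ = F·P·Fᵀ + Q = [32 0; 0 4]
y = z − H·x̄ = [33]
S = H·P̄·Hᵀ + R = [293]
K = P̄·Hᵀ·S⁻¹ = [96/293; -4/293]
x' = x̄ + K·y = [238/293, -132/293]
P' = (I − K·H)·P̄ = [160/293 384/293; 384/293 1156/293]

x' = [238/293, -132/293]
P' = [160/293 384/293; 384/293 1156/293]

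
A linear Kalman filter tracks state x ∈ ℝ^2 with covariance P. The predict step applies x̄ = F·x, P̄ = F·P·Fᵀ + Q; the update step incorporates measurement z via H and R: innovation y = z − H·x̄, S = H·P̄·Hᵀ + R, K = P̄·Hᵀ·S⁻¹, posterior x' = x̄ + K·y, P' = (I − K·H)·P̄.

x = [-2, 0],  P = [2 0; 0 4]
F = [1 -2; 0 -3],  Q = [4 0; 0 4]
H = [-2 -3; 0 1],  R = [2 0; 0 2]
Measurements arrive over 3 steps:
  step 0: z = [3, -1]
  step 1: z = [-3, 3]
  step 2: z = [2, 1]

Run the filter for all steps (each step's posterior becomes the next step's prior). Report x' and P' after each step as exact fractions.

step 0: x̄ = F·x = [-2, 0]
step 0: P̄ = F·P·Fᵀ + Q = [22 24; 24 40]
step 0: y = z − H·x̄ = [-1, -1]
step 0: S = H·P̄·Hᵀ + R = [738 -168; -168 42]
step 0: K = P̄·Hᵀ·S⁻¹ = [-10/33 -148/231; -4/33 36/77]
step 0: x' = x̄ + K·y = [-244/231, -80/231]
step 0: P' = (I − K·H)·P̄ = [514/231 -296/231; -296/231 72/77]
step 1: x̄ = F·x = [-4/11, 80/77]
step 1: P̄ = F·P·Fᵀ + Q = [166/11 104/11; 104/11 956/77]
step 1: y = z − H·x̄ = [-47/77, 151/77]
step 1: S = H·P̄·Hᵀ + R = [22142/77 -4324/77; -4324/77 1110/77]
step 1: K = P̄·Hᵀ·S⁻¹ = [-6026/19093 -10952/19093; -2162/19093 8022/19093]
step 1: x' = x̄ + K·y = [-24742/19093, 36888/19093]
step 1: P' = (I − K·H)·P̄ = [38882/19093 -21904/19093; -21904/19093 16044/19093]
step 2: x̄ = F·x = [-98518/19093, -110664/19093]
step 2: P̄ = F·P·Fᵀ + Q = [267046/19093 161976/19093; 161976/19093 220768/19093]
step 2: y = z − H·x̄ = [-490842/19093, 129757/19093]
step 2: S = H·P̄·Hᵀ + R = [5036994/19093 -986256/19093; -986256/19093 258954/19093]
step 2: K = P̄·Hᵀ·S⁻¹ = [-455614/1447515 -92204/160835; -18264/160835 202672/482505]
step 2: x' = x̄ + K·y = [-155082/160835, -10664/482505]
step 2: P' = (I − K·H)·P̄ = [2945122/1447515 -184408/160835; -184408/160835 405344/482505]

step 0: x' = [-244/231, -80/231], P' = [514/231 -296/231; -296/231 72/77]
step 1: x' = [-24742/19093, 36888/19093], P' = [38882/19093 -21904/19093; -21904/19093 16044/19093]
step 2: x' = [-155082/160835, -10664/482505], P' = [2945122/1447515 -184408/160835; -184408/160835 405344/482505]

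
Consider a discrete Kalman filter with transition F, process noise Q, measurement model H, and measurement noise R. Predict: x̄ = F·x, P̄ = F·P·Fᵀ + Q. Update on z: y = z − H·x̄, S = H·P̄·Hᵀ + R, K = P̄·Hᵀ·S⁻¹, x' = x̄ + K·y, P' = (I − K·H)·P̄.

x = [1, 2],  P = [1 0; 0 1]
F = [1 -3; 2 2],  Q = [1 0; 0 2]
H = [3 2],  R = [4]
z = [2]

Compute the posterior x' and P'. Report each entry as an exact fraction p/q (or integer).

x' = [-70/19, 122/19]
P' = [84/19 -116/19; -116/19 886/95]

x̄ = F·x = [-5, 6]
P̄ = F·P·Fᵀ + Q = [11 -4; -4 10]
y = z − H·x̄ = [5]
S = H·P̄·Hᵀ + R = [95]
K = P̄·Hᵀ·S⁻¹ = [5/19; 8/95]
x' = x̄ + K·y = [-70/19, 122/19]
P' = (I − K·H)·P̄ = [84/19 -116/19; -116/19 886/95]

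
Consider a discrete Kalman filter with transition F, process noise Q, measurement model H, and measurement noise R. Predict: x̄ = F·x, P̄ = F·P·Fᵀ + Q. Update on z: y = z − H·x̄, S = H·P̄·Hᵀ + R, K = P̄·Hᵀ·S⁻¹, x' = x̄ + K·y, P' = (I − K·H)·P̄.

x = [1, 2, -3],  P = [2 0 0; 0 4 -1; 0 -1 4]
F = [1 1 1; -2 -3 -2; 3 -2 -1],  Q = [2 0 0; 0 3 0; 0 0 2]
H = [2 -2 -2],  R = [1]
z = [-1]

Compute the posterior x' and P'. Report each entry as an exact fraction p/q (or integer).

x̄ = F·x = [0, -2, 2]
P̄ = F·P·Fᵀ + Q = [10 -19 -3; -19 51 13; -3 13 36]
y = z − H·x̄ = [-1]
S = H·P̄·Hᵀ + R = [669]
K = P̄·Hᵀ·S⁻¹ = [64/669; -166/669; -104/669]
x' = x̄ + K·y = [-64/669, -1172/669, 1442/669]
P' = (I − K·H)·P̄ = [2594/669 -2087/669 4649/669; -2087/669 6563/669 -8567/669; 4649/669 -8567/669 13268/669]

x' = [-64/669, -1172/669, 1442/669]
P' = [2594/669 -2087/669 4649/669; -2087/669 6563/669 -8567/669; 4649/669 -8567/669 13268/669]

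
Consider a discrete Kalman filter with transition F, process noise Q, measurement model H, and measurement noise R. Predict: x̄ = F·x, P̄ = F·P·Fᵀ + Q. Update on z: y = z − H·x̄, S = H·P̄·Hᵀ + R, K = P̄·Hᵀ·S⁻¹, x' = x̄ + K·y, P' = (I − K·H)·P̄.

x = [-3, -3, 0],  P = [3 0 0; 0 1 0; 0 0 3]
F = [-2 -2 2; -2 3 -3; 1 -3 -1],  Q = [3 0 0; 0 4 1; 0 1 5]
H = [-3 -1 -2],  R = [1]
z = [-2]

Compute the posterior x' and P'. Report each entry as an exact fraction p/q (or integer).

x̄ = F·x = [12, -3, 6]
P̄ = F·P·Fᵀ + Q = [31 -12 -6; -12 52 -5; -6 -5 20]
y = z − H·x̄ = [43]
S = H·P̄·Hᵀ + R = [248]
K = P̄·Hᵀ·S⁻¹ = [-69/248; -3/124; -17/248]
x' = x̄ + K·y = [9/248, -501/124, 757/248]
P' = (I − K·H)·P̄ = [2927/248 -1695/124 -2661/248; -1695/124 3215/62 -671/124; -2661/248 -671/124 4671/248]

x' = [9/248, -501/124, 757/248]
P' = [2927/248 -1695/124 -2661/248; -1695/124 3215/62 -671/124; -2661/248 -671/124 4671/248]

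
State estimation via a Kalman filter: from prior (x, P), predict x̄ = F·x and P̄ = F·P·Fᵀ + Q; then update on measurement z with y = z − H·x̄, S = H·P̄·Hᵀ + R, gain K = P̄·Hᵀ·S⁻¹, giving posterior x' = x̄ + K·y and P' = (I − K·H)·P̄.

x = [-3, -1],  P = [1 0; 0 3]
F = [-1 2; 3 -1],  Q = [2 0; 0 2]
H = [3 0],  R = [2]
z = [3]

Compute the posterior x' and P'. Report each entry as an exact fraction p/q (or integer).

x' = [1, -8]
P' = [30/137 -18/137; -18/137 1189/137]

x̄ = F·x = [1, -8]
P̄ = F·P·Fᵀ + Q = [15 -9; -9 14]
y = z − H·x̄ = [0]
S = H·P̄·Hᵀ + R = [137]
K = P̄·Hᵀ·S⁻¹ = [45/137; -27/137]
x' = x̄ + K·y = [1, -8]
P' = (I − K·H)·P̄ = [30/137 -18/137; -18/137 1189/137]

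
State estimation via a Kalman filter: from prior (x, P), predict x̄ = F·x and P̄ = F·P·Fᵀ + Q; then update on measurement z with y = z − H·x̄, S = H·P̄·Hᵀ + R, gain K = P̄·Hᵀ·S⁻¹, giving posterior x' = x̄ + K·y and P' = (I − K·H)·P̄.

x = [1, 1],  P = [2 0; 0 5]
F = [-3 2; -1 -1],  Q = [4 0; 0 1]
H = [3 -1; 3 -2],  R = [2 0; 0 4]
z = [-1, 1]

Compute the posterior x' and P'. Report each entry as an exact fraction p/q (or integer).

x̄ = F·x = [-1, -2]
P̄ = F·P·Fᵀ + Q = [42 -4; -4 8]
y = z − H·x̄ = [0, 0]
S = H·P̄·Hᵀ + R = [412 430; 430 462]
K = P̄·Hᵀ·S⁻¹ = [610/1361 -173/1361; 700/1361 -734/1361]
x' = x̄ + K·y = [-1, -2]
P' = (I − K·H)·P̄ = [1044/1361 1912/1361; 1912/1361 4336/1361]

x' = [-1, -2]
P' = [1044/1361 1912/1361; 1912/1361 4336/1361]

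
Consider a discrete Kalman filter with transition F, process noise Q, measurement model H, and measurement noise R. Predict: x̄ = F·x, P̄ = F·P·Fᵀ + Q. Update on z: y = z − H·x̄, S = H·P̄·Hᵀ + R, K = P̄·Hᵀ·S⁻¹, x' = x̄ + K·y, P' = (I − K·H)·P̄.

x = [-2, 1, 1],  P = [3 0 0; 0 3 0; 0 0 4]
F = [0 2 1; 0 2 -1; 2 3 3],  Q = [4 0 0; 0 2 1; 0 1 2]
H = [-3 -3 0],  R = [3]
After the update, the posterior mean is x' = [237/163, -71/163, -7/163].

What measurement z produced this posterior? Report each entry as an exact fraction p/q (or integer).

x̄ = F·x = [3, 1, 2]
P̄ = F·P·Fᵀ + Q = [20 8 30; 8 18 7; 30 7 77]
S = H·P̄·Hᵀ + R = [489]
K = P̄·Hᵀ·S⁻¹ = [-28/163; -26/163; -37/163]
x' − x̄ = [-252/163, -234/163, -333/163] = K·y
y = (KᵀK)⁻¹·Kᵀ·(x' − x̄) = [9]
z = y + H·x̄ = [9] + [-12] = [-3]

z = [-3]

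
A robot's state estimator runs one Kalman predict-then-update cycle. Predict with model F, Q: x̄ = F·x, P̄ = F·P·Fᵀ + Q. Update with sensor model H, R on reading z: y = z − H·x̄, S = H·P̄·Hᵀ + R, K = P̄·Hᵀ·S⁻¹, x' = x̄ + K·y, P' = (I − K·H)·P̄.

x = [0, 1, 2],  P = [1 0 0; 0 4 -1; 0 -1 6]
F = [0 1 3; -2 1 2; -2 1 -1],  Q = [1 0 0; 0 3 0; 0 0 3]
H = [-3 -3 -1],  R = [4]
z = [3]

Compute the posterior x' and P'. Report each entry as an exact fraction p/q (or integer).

x̄ = F·x = [7, 5, -1]
P̄ = F·P·Fᵀ + Q = [53 35 -16; 35 31 -5; -16 -5 19]
y = z − H·x̄ = [38]
S = H·P̄·Hᵀ + R = [1283]
K = P̄·Hᵀ·S⁻¹ = [-248/1283; -193/1283; 44/1283]
x' = x̄ + K·y = [-443/1283, -919/1283, 389/1283]
P' = (I − K·H)·P̄ = [6495/1283 -2959/1283 -9616/1283; -2959/1283 2524/1283 2077/1283; -9616/1283 2077/1283 22441/1283]

x' = [-443/1283, -919/1283, 389/1283]
P' = [6495/1283 -2959/1283 -9616/1283; -2959/1283 2524/1283 2077/1283; -9616/1283 2077/1283 22441/1283]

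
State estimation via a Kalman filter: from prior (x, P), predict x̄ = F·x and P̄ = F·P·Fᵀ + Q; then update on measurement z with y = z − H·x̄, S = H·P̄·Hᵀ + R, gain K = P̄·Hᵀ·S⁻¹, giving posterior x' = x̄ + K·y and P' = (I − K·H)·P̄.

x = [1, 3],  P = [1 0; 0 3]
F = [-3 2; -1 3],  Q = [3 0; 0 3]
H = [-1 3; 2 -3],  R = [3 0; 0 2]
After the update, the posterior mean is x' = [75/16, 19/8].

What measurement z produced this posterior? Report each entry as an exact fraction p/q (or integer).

z = [3, 3]

x̄ = F·x = [3, 8]
P̄ = F·P·Fᵀ + Q = [24 21; 21 31]
S = H·P̄·Hᵀ + R = [180 -138; -138 125]
K = P̄·Hᵀ·S⁻¹ = [935/1152 149/192; 109/192 7/32]
x' − x̄ = [27/16, -45/8] = K·y
y = (KᵀK)⁻¹·Kᵀ·(x' − x̄) = [-18, 21]
z = y + H·x̄ = [-18, 21] + [21, -18] = [3, 3]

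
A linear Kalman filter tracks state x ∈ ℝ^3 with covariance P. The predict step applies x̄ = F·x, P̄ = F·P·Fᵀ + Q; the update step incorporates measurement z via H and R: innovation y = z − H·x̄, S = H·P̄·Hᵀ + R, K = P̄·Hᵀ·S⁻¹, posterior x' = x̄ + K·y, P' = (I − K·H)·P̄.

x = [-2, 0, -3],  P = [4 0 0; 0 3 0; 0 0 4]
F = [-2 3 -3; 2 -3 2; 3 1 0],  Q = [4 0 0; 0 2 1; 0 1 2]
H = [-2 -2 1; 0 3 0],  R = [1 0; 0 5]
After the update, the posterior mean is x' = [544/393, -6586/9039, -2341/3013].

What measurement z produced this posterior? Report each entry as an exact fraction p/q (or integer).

x̄ = F·x = [13, -10, -6]
P̄ = F·P·Fᵀ + Q = [83 -67 -15; -67 61 16; -15 16 41]
S = H·P̄·Hᵀ + R = [78 84; 84 554]
K = P̄·Hᵀ·S⁻¹ = [-199/786 -85/262; 35/9039 1987/6026; 2929/6026 39/3013]
x' − x̄ = [-4565/393, 83804/9039, 15737/3013] = K·y
y = (KᵀK)⁻¹·Kᵀ·(x' − x̄) = [10, 28]
z = y + H·x̄ = [10, 28] + [-12, -30] = [-2, -2]

z = [-2, -2]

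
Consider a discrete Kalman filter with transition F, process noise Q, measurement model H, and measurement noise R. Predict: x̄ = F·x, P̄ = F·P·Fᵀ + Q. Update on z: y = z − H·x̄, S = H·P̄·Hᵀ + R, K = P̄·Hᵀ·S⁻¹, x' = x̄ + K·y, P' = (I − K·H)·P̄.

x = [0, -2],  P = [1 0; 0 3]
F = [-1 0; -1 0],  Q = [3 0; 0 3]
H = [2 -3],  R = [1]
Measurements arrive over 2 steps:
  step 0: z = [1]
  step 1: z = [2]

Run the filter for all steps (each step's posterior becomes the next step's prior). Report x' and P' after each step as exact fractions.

step 0: x̄ = F·x = [0, 0]
step 0: P̄ = F·P·Fᵀ + Q = [4 1; 1 4]
step 0: y = z − H·x̄ = [1]
step 0: S = H·P̄·Hᵀ + R = [41]
step 0: K = P̄·Hᵀ·S⁻¹ = [5/41; -10/41]
step 0: x' = x̄ + K·y = [5/41, -10/41]
step 0: P' = (I − K·H)·P̄ = [139/41 91/41; 91/41 64/41]
step 1: x̄ = F·x = [-5/41, -5/41]
step 1: P̄ = F·P·Fᵀ + Q = [262/41 139/41; 139/41 262/41]
step 1: y = z − H·x̄ = [77/41]
step 1: S = H·P̄·Hᵀ + R = [1779/41]
step 1: K = P̄·Hᵀ·S⁻¹ = [107/1779; -508/1779]
step 1: x' = x̄ + K·y = [-16/1779, -1171/1779]
step 1: P' = (I − K·H)·P̄ = [11089/1779 7357/1779; 7357/1779 5074/1779]

step 0: x' = [5/41, -10/41], P' = [139/41 91/41; 91/41 64/41]
step 1: x' = [-16/1779, -1171/1779], P' = [11089/1779 7357/1779; 7357/1779 5074/1779]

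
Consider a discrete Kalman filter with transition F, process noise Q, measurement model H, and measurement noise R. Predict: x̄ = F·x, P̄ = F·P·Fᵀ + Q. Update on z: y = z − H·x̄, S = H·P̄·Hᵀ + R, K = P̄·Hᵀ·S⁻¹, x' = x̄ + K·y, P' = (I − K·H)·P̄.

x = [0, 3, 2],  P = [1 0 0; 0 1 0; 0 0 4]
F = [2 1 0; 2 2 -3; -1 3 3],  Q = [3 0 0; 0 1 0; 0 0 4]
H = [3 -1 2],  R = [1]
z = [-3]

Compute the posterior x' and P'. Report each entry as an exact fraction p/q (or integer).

x' = [213/211, 1911/211, 330/211]
P' = [1488/211 2176/211 -1139/211; 2176/211 10709/422 -1219/422; -1139/211 -1219/422 2875/422]

x̄ = F·x = [3, 0, 15]
P̄ = F·P·Fᵀ + Q = [8 6 1; 6 45 -32; 1 -32 50]
y = z − H·x̄ = [-42]
S = H·P̄·Hᵀ + R = [422]
K = P̄·Hᵀ·S⁻¹ = [10/211; -91/422; 135/422]
x' = x̄ + K·y = [213/211, 1911/211, 330/211]
P' = (I − K·H)·P̄ = [1488/211 2176/211 -1139/211; 2176/211 10709/422 -1219/422; -1139/211 -1219/422 2875/422]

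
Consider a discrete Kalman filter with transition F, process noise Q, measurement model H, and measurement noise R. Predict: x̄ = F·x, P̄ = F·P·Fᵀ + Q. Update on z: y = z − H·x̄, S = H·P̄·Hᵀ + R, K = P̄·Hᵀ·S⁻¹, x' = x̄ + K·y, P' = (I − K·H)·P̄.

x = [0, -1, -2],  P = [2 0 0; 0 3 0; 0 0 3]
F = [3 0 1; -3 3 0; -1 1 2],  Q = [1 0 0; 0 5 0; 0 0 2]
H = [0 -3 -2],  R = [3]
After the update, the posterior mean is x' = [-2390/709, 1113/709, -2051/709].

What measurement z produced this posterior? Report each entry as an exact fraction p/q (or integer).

x̄ = F·x = [-2, -3, -5]
P̄ = F·P·Fᵀ + Q = [22 -18 0; -18 50 15; 0 15 19]
S = H·P̄·Hᵀ + R = [709]
K = P̄·Hᵀ·S⁻¹ = [54/709; -180/709; -83/709]
x' − x̄ = [-972/709, 3240/709, 1494/709] = K·y
y = (KᵀK)⁻¹·Kᵀ·(x' − x̄) = [-18]
z = y + H·x̄ = [-18] + [19] = [1]

z = [1]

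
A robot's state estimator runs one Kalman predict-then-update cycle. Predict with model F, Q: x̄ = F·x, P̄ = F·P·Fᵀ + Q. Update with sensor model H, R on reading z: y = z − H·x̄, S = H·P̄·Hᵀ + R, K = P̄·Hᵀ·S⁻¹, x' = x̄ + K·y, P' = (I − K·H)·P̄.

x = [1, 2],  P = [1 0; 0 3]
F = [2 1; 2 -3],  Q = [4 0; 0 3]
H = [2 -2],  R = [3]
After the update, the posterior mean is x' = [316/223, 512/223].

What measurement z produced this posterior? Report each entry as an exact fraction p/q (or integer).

x̄ = F·x = [4, -4]
P̄ = F·P·Fᵀ + Q = [11 -5; -5 34]
S = H·P̄·Hᵀ + R = [223]
K = P̄·Hᵀ·S⁻¹ = [32/223; -78/223]
x' − x̄ = [-576/223, 1404/223] = K·y
y = (KᵀK)⁻¹·Kᵀ·(x' − x̄) = [-18]
z = y + H·x̄ = [-18] + [16] = [-2]

z = [-2]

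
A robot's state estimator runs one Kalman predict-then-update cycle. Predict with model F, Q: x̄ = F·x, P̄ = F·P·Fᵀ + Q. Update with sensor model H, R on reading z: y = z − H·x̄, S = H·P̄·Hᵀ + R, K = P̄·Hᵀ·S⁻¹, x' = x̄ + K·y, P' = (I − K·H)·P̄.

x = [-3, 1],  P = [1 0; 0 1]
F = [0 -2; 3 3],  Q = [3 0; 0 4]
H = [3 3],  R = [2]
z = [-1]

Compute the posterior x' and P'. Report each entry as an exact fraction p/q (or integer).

x̄ = F·x = [-2, -6]
P̄ = F·P·Fᵀ + Q = [7 -6; -6 22]
y = z − H·x̄ = [23]
S = H·P̄·Hᵀ + R = [155]
K = P̄·Hᵀ·S⁻¹ = [3/155; 48/155]
x' = x̄ + K·y = [-241/155, 174/155]
P' = (I − K·H)·P̄ = [1076/155 -1074/155; -1074/155 1106/155]

x' = [-241/155, 174/155]
P' = [1076/155 -1074/155; -1074/155 1106/155]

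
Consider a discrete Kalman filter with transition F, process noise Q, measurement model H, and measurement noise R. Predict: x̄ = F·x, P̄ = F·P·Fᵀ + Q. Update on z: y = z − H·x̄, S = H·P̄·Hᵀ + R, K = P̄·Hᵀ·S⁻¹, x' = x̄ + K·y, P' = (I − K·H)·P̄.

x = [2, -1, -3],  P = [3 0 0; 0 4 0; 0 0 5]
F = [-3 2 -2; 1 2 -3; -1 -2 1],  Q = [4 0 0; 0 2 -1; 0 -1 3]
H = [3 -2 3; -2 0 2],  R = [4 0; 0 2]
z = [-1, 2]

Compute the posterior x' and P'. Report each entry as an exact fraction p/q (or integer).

x' = [5166/12521, 41481/12521, 17637/12521]
P' = [16338/12521 79447/25042 12108/12521; 79447/25042 471111/50084 72769/25042; 12108/12521 72769/25042 14114/12521]

x̄ = F·x = [-2, 9, -3]
P̄ = F·P·Fᵀ + Q = [67 37 -17; 37 66 -35; -17 -35 27]
y = z − H·x̄ = [32, 4]
S = H·P̄·Hᵀ + R = [784 48; 48 514]
K = P̄·Hᵀ·S⁻¹ = [5891/50084 -4230/12521; -14463/100168 -3339/12521; 5897/50084 2006/12521]
x' = x̄ + K·y = [5166/12521, 41481/12521, 17637/12521]
P' = (I − K·H)·P̄ = [16338/12521 79447/25042 12108/12521; 79447/25042 471111/50084 72769/25042; 12108/12521 72769/25042 14114/12521]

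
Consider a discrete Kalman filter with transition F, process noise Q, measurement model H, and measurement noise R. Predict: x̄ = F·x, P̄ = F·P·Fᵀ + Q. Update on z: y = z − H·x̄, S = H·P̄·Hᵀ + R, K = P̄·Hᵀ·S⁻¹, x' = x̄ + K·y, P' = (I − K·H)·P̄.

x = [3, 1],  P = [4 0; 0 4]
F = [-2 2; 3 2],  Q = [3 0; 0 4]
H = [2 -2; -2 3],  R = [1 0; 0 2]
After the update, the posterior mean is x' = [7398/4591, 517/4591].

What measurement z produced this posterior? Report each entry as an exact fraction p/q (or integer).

x̄ = F·x = [-4, 11]
P̄ = F·P·Fᵀ + Q = [35 -8; -8 56]
S = H·P̄·Hᵀ + R = [429 -556; -556 742]
K = P̄·Hᵀ·S⁻¹ = [5774/4591 3745/4591; 3664/4591 3884/4591]
x' − x̄ = [25762/4591, -49984/4591] = K·y
y = (KᵀK)⁻¹·Kᵀ·(x' − x̄) = [33, -44]
z = y + H·x̄ = [33, -44] + [-30, 41] = [3, -3]

z = [3, -3]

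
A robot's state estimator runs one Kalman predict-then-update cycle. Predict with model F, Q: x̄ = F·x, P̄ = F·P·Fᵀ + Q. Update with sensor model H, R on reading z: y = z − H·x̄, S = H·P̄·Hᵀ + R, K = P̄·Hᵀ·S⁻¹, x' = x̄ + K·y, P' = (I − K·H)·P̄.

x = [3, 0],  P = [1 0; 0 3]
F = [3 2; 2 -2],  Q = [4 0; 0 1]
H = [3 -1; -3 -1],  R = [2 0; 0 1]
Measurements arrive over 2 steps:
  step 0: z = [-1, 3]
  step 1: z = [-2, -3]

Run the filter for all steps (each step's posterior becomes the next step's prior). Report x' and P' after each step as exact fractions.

step 0: x̄ = F·x = [9, 6]
step 0: P̄ = F·P·Fᵀ + Q = [25 -6; -6 17]
step 0: y = z − H·x̄ = [-22, 36]
step 0: S = H·P̄·Hᵀ + R = [280 -208; -208 207]
step 0: K = P̄·Hᵀ·S⁻¹ = [2415/14696 -309/1837; -7037/14696 -875/1837]
step 0: x' = x̄ + K·y = [-4929/7348, -4505/7348]
step 0: P' = (I − K·H)·P̄ = [1217/14696 -1179/14696; -1179/14696 10537/14696]
step 1: x̄ = F·x = [-23797/7348, -212/1837]
step 1: P̄ = F·P·Fᵀ + Q = [97737/14696 -4061/1837; -4061/1837 8893/1837]
step 1: y = z − H·x̄ = [5077/668, -94283/7348]
step 1: S = H·P̄·Hᵀ + R = [106827/1336 -73499/1336; -73499/1336 770545/14696]
step 1: K = P̄·Hᵀ·S⁻¹ = [2733673/17134639 -2929420/17134639; -7392530/17134639 -7171282/17134639]
step 1: x' = x̄ + K·y = [2872746/17134639, 33852638/17134639]
step 1: P' = (I − K·H)·P̄ = [1399461/17134639 -1268963/17134639; -1268963/17134639 10978171/17134639]

step 0: x' = [-4929/7348, -4505/7348], P' = [1217/14696 -1179/14696; -1179/14696 10537/14696]
step 1: x' = [2872746/17134639, 33852638/17134639], P' = [1399461/17134639 -1268963/17134639; -1268963/17134639 10978171/17134639]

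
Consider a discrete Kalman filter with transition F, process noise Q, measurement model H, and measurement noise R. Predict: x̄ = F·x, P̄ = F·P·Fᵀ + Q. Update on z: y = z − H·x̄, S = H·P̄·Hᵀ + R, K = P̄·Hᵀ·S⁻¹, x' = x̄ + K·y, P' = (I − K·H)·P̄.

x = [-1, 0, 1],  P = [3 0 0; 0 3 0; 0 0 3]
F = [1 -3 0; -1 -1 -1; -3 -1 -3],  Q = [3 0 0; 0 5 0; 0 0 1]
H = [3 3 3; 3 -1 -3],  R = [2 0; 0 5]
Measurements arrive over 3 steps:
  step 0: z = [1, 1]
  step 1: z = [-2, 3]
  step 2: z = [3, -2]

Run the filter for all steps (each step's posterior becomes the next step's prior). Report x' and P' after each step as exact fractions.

step 0: x̄ = F·x = [-1, 0, 0]
step 0: P̄ = F·P·Fᵀ + Q = [33 6 0; 6 14 21; 0 21 58]
step 0: y = z − H·x̄ = [4, 4]
step 0: S = H·P̄·Hᵀ + R = [1433 -483; -483 928]
step 0: K = P̄·Hᵀ·S⁻¹ = [30699/219307 37956/219307; 85647/1096535 -25138/1096535; 125751/1096535 -164964/1096535]
step 0: x' = x̄ + K·y = [55313/219307, 242036/1096535, -156852/1096535]
step 0: P' = (I − K·H)·P̄ = [115440/219307 -220731/219307 125757/219307; -220731/219307 3333767/1096535 -2173014/1096535; 125757/219307 -2173014/1096535 1628063/1096535]
step 1: x̄ = F·x = [-449543/1096535, -361749/1096535, -120235/219307]
step 1: P̄ = F·P·Fᵀ + Q = [40492638/1096535 68964/1096535 -4400604/219307; 68964/1096535 5725937/1096535 123118/219307; -4400604/219307 123118/219307 3187157/219307]
step 1: y = z − H·x̄ = [2044331/1096535, 494592/219307]
step 1: S = H·P̄·Hᵀ + R = [177849922/1096535 39372114/219307; 39372114/219307 183679707/219307]
step 1: K = P̄·Hᵀ·S⁻¹ = [2163984321/18935863697 3400396000/18935863697; 5809875401/37871727394 -2323650572/56807591091; 2281976525/37871727394 -7811917238/56807591091]
step 1: x' = x̄ + K·y = [3940100908/18935863697, -5155890513/37871727394, -28253963257/37871727394]
step 1: P' = (I − K·H)·P̄ = [8195069892/18935863697 -13920235355/18935863697 7167821677/18935863697; -13920235355/18935863697 256375609733/113615182182 -161234446801/113615182182; 7167821677/18935863697 -161234446801/113615182182 122791469789/113615182182]
step 2: x̄ = F·x = [23347873355/37871727394, 12764825977/18935863697, 33138587418/18935863697]
step 2: P̄ = F·P·Fᵀ + Q = [1066174975425/37871727394 4367219187/18935863697 -271114422882/18935863697; 4367219187/18935863697 296457776023/56807591091 25639710902/56807591091; -271114422882/18935863697 25639710902/56807591091 611618690857/56807591091]
step 2: y = z − H·x̄ = [-231848918253/37871727394, 78574101609/37871727394]
step 2: S = H·P̄·Hᵀ + R = [5824554232697/37871727394 5180236024665/37871727394; 5180236024665/37871727394 70387666546205/113615182182]
step 2: K = P̄·Hᵀ·S⁻¹ = [198728528067117/1739937774002093 1566519390587952/8699688870010465; 267476123527452/1739937774002093 -377857185429856/8699688870010465; 104389584199968/1739937774002093 -1178301733108766/8699688870010465]
step 2: x' = x̄ + K·y = [28431904942543/97749313146185, -34907902772189/97749313146185, 107694621316011/97749313146185]
step 2: P' = (I − K·H)·P̄ = [3760154195967156/8699688870010465 -6370521471096003/8699688870010465 3272795702019237/8699688870010465; -6370521471096003/8699688870010465 19504302067350629/8699688870010465 -12242193517829786/8699688870010465; 3272795702019237/8699688870010465 -12242193517829786/8699688870010465 9317363096477109/8699688870010465]

step 0: x' = [55313/219307, 242036/1096535, -156852/1096535], P' = [115440/219307 -220731/219307 125757/219307; -220731/219307 3333767/1096535 -2173014/1096535; 125757/219307 -2173014/1096535 1628063/1096535]
step 1: x' = [3940100908/18935863697, -5155890513/37871727394, -28253963257/37871727394], P' = [8195069892/18935863697 -13920235355/18935863697 7167821677/18935863697; -13920235355/18935863697 256375609733/113615182182 -161234446801/113615182182; 7167821677/18935863697 -161234446801/113615182182 122791469789/113615182182]
step 2: x' = [28431904942543/97749313146185, -34907902772189/97749313146185, 107694621316011/97749313146185], P' = [3760154195967156/8699688870010465 -6370521471096003/8699688870010465 3272795702019237/8699688870010465; -6370521471096003/8699688870010465 19504302067350629/8699688870010465 -12242193517829786/8699688870010465; 3272795702019237/8699688870010465 -12242193517829786/8699688870010465 9317363096477109/8699688870010465]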